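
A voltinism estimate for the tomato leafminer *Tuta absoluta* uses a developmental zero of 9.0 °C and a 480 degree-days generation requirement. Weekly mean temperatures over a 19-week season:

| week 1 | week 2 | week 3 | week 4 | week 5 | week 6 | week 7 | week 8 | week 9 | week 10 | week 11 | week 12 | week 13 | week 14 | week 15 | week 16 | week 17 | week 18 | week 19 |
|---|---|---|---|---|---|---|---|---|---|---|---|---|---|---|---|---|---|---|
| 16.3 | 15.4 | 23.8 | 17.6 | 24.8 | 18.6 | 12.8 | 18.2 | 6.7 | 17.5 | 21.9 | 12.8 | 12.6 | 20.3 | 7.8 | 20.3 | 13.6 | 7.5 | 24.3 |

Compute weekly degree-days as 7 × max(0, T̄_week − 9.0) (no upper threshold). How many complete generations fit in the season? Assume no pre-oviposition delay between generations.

2 generations

Weekly DD (7 × max(0, T̄ − 9.0)): 51.1, 44.8, 103.6, 60.2, 110.6, 67.2, 26.6, 64.4, 0.0, 59.5, 90.3, 26.6, 25.2, 79.1, 0.0, 79.1, 32.2, 0.0, 107.1.
Season total = 1027.6 DD.
Complete generations = ⌊1027.6 / 480⌋ = 2.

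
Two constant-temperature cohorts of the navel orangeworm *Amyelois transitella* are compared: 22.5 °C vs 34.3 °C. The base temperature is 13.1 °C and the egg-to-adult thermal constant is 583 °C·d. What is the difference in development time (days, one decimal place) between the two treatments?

34.5 days

At 22.5 °C: 583 / (22.5 − 13.1) = 583 / 9.4 = 62.021 d.
At 34.3 °C: 583 / (34.3 − 13.1) = 583 / 21.2 = 27.500 d.
Difference = |62.021 − 27.500| = 34.521 ≈ 34.5 days.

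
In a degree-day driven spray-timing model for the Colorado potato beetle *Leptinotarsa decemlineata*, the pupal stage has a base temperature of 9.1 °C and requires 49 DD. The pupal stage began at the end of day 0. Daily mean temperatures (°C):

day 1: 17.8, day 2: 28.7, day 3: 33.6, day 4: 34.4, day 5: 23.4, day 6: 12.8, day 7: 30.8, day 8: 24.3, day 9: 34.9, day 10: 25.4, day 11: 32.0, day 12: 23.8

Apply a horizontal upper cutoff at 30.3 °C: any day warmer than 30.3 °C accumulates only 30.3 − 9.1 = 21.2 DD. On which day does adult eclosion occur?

Daily DD above 9.1 °C (capped at 21.2): 8.7, 19.6, 21.2, 21.2, 14.3, 3.7, 21.2, 15.2, 21.2, 16.3, 21.2, 14.7.
Cumulative: 8.7, 28.3, 49.5, 70.7, 85.0, 88.7, 109.9, 125.1, 146.3, 162.6, 183.8, 198.5.
The total first reaches 49 DD on day 3.

day 3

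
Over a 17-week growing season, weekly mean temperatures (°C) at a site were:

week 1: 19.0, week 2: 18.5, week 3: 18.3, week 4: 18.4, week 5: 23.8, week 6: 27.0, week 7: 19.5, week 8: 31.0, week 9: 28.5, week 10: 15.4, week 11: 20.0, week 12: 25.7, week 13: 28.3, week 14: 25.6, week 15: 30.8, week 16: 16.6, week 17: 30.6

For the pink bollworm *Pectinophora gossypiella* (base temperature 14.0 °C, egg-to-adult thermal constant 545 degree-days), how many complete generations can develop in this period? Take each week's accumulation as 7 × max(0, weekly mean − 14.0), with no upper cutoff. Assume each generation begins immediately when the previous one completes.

Weekly DD (7 × max(0, T̄ − 14.0)): 35.0, 31.5, 30.1, 30.8, 68.6, 91.0, 38.5, 119.0, 101.5, 9.8, 42.0, 81.9, 100.1, 81.2, 117.6, 18.2, 116.2.
Season total = 1113.0 DD.
Complete generations = ⌊1113.0 / 545⌋ = 2.

2 generations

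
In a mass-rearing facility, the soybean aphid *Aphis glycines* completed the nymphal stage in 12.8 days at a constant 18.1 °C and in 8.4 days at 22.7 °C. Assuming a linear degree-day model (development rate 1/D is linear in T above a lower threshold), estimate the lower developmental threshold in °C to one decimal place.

9.3 °C

Under the model K = D·(T − T_b), so D₁·(T₁ − T_b) = D₂·(T₂ − T_b).
12.8·(18.1 − T_b) = 8.4·(22.7 − T_b)
T_b = (12.8·18.1 − 8.4·22.7) / (12.8 − 8.4) = 41.00 / 4.4 = 9.318 °C ≈ 9.3 °C.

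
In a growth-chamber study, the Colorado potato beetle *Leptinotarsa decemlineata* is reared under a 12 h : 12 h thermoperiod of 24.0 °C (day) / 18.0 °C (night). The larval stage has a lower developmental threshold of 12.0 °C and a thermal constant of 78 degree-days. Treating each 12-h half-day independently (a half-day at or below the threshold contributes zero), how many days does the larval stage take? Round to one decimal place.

Day half: max(0, 24.0 − 12.0) × 0.5 = 12.0 × 0.5 = 6.00 DD.
Night half: max(0, 18.0 − 12.0) × 0.5 = 6.0 × 0.5 = 3.00 DD.
Per 24 h: 9.00 DD/day.
Duration = 78 / 9.00 = 8.667 ≈ 8.7 days.

8.7 days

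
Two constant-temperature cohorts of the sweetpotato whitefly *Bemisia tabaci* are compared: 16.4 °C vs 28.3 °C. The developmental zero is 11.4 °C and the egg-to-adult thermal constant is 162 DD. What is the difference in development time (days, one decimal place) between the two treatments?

22.8 days

At 16.4 °C: 162 / (16.4 − 11.4) = 162 / 5.0 = 32.400 d.
At 28.3 °C: 162 / (28.3 − 11.4) = 162 / 16.9 = 9.586 d.
Difference = |32.400 − 9.586| = 22.814 ≈ 22.8 days.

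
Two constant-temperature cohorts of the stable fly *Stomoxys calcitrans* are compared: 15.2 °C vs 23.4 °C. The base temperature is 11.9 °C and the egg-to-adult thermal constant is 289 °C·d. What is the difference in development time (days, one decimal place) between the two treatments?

At 15.2 °C: 289 / (15.2 − 11.9) = 289 / 3.3 = 87.576 d.
At 23.4 °C: 289 / (23.4 − 11.9) = 289 / 11.5 = 25.130 d.
Difference = |87.576 − 25.130| = 62.445 ≈ 62.4 days.

62.4 days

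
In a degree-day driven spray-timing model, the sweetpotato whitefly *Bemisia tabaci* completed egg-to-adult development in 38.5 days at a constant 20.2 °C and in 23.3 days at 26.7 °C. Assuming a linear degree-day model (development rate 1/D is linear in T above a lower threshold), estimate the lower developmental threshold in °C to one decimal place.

10.2 °C

Equal thermal constants: D₁(T₁ − T_b) = D₂(T₂ − T_b).
38.5·(20.2 − T_b) = 23.3·(26.7 − T_b)
T_b = (38.5·20.2 − 23.3·26.7) / (38.5 − 23.3) = 155.59 / 15.2 = 10.236 °C ≈ 10.2 °C.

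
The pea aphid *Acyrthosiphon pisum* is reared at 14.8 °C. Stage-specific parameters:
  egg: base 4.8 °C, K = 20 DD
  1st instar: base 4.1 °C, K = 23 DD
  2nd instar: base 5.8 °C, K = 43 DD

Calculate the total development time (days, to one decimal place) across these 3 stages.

egg: 20 / (14.8 − 4.8) = 20 / 10.0 = 2.000 d.
1st instar: 23 / (14.8 − 4.1) = 23 / 10.7 = 2.150 d.
2nd instar: 43 / (14.8 − 5.8) = 43 / 9.0 = 4.778 d.
Sum = 8.927 ≈ 8.9 days.

8.9 days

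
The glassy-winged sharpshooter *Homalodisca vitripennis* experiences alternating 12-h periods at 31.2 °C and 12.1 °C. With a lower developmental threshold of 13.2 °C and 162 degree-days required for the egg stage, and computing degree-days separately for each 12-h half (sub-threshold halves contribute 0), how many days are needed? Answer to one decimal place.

18.0 days

Day half: max(0, 31.2 − 13.2) × 0.5 = 18.0 × 0.5 = 9.00 DD.
Night half: max(0, 12.1 − 13.2) × 0.5 = 0.0 × 0.5 = 0.00 DD.
Per 24 h: 9.00 DD/day.
Duration = 162 / 9.00 = 18.000 ≈ 18.0 days.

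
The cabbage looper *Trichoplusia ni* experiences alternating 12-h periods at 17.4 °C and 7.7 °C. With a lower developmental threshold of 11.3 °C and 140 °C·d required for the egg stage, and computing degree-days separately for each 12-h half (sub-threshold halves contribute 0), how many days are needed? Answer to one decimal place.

Day half: max(0, 17.4 − 11.3) × 0.5 = 6.1 × 0.5 = 3.05 DD.
Night half: max(0, 7.7 − 11.3) × 0.5 = 0.0 × 0.5 = 0.00 DD.
Per 24 h: 3.05 DD/day.
Duration = 140 / 3.05 = 45.902 ≈ 45.9 days.

45.9 days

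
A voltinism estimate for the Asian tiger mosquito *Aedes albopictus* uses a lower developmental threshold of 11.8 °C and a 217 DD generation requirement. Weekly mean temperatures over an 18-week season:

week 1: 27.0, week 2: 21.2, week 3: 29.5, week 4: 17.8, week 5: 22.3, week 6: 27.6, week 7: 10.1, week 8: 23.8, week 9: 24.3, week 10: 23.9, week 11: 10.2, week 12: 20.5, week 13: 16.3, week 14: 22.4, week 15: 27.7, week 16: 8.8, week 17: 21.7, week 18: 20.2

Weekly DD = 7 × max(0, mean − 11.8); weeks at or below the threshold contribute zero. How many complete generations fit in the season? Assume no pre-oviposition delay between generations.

5 generations

Weekly DD (7 × max(0, T̄ − 11.8)): 106.4, 65.8, 123.9, 42.0, 73.5, 110.6, 0.0, 84.0, 87.5, 84.7, 0.0, 60.9, 31.5, 74.2, 111.3, 0.0, 69.3, 58.8.
Season total = 1184.4 DD.
Complete generations = ⌊1184.4 / 217⌋ = 5.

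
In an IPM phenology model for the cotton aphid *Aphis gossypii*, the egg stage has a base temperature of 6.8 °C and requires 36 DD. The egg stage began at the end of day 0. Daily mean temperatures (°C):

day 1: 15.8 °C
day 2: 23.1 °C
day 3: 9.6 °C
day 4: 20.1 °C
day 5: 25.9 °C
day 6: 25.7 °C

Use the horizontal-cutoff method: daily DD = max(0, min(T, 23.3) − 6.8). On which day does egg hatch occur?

day 4

Daily DD above 6.8 °C (capped at 16.5): 9.0, 16.3, 2.8, 13.3, 16.5, 16.5.
Cumulative: 9.0, 25.3, 28.1, 41.4, 57.9, 74.4.
The total first reaches 36 DD on day 4.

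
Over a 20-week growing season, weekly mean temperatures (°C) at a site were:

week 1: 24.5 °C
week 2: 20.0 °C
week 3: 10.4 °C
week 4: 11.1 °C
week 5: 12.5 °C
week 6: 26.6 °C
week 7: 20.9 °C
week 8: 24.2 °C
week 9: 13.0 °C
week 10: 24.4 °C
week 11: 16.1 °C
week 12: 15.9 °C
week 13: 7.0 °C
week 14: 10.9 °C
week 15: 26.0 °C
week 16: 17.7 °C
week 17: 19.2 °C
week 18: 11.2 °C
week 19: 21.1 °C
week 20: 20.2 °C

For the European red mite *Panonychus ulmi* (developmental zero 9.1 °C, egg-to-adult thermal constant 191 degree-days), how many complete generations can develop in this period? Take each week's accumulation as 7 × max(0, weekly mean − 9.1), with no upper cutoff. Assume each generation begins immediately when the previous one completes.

6 generations

Weekly DD (7 × max(0, T̄ − 9.1)): 107.8, 76.3, 9.1, 14.0, 23.8, 122.5, 82.6, 105.7, 27.3, 107.1, 49.0, 47.6, 0.0, 12.6, 118.3, 60.2, 70.7, 14.7, 84.0, 77.7.
Season total = 1211.0 DD.
Complete generations = ⌊1211.0 / 191⌋ = 6.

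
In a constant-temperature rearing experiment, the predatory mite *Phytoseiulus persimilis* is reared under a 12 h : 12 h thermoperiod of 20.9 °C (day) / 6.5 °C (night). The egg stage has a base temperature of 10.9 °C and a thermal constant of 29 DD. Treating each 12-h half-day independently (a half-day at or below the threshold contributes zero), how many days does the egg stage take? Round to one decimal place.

5.8 days

Day half: max(0, 20.9 − 10.9) × 0.5 = 10.0 × 0.5 = 5.00 DD.
Night half: max(0, 6.5 − 10.9) × 0.5 = 0.0 × 0.5 = 0.00 DD.
Per 24 h: 5.00 DD/day.
Duration = 29 / 5.00 = 5.800 ≈ 5.8 days.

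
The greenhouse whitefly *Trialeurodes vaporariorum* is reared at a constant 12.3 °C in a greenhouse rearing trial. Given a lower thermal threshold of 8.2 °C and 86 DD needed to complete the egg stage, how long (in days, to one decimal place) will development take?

Daily accumulation = 12.3 − 8.2 = 4.1 DD/day.
Duration = 86 / 4.1 = 20.976 ≈ 21.0 days.

21.0 days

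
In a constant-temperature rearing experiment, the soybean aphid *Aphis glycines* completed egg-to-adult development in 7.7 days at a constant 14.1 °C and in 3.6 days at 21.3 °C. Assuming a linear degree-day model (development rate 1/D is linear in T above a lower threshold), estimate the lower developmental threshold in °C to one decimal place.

7.8 °C

Linear rate model ⇒ the product D·(T − T_b) is constant across temperatures.
7.7·(14.1 − T_b) = 3.6·(21.3 − T_b)
T_b = (7.7·14.1 − 3.6·21.3) / (7.7 − 3.6) = 31.89 / 4.1 = 7.778 °C ≈ 7.8 °C.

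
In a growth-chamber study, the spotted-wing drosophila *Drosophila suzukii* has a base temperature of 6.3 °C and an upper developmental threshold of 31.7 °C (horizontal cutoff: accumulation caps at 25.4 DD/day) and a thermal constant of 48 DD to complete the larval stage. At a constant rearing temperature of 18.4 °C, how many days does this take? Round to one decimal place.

Daily accumulation = 18.4 − 6.3 = 12.1 DD/day.
Duration = 48 / 12.1 = 3.967 ≈ 4.0 days.

4.0 days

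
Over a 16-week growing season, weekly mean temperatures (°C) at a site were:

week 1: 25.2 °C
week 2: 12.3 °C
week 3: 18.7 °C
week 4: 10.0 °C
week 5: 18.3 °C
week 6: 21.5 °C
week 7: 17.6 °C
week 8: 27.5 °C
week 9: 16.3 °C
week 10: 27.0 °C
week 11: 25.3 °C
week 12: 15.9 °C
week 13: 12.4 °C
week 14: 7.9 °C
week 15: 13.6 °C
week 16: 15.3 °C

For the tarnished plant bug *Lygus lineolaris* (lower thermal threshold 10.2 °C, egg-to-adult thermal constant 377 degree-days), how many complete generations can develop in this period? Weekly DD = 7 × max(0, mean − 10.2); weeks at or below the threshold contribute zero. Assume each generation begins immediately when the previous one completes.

2 generations

Weekly DD (7 × max(0, T̄ − 10.2)): 105.0, 14.7, 59.5, 0.0, 56.7, 79.1, 51.8, 121.1, 42.7, 117.6, 105.7, 39.9, 15.4, 0.0, 23.8, 35.7.
Season total = 868.7 DD.
Complete generations = ⌊868.7 / 377⌋ = 2.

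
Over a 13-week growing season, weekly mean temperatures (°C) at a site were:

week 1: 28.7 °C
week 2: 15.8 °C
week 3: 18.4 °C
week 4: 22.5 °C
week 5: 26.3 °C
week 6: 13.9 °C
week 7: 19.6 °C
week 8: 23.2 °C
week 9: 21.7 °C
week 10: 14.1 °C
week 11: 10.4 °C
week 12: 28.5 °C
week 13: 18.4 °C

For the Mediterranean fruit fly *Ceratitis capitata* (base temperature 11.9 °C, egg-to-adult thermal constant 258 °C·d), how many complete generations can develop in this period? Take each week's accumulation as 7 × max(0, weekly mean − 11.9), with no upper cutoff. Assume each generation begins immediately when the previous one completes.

Weekly DD (7 × max(0, T̄ − 11.9)): 117.6, 27.3, 45.5, 74.2, 100.8, 14.0, 53.9, 79.1, 68.6, 15.4, 0.0, 116.2, 45.5.
Season total = 758.1 DD.
Complete generations = ⌊758.1 / 258⌋ = 2.

2 generations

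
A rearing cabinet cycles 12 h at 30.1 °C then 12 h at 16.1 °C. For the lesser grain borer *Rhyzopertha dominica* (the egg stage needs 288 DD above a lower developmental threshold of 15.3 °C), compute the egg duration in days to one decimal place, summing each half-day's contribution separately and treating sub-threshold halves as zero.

36.9 days

Day half: max(0, 30.1 − 15.3) × 0.5 = 14.8 × 0.5 = 7.40 DD.
Night half: max(0, 16.1 − 15.3) × 0.5 = 0.8 × 0.5 = 0.40 DD.
Per 24 h: 7.80 DD/day.
Duration = 288 / 7.80 = 36.923 ≈ 36.9 days.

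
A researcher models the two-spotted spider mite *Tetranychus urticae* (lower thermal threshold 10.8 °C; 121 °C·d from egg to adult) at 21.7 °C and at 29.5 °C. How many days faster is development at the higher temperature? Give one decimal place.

4.6 days

At 21.7 °C: 121 / (21.7 − 10.8) = 121 / 10.9 = 11.101 d.
At 29.5 °C: 121 / (29.5 − 10.8) = 121 / 18.7 = 6.471 d.
Difference = |11.101 − 6.471| = 4.630 ≈ 4.6 days.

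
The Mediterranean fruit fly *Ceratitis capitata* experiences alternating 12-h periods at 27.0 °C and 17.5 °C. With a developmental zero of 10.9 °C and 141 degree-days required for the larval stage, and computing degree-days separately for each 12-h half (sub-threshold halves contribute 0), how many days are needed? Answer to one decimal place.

Day half: max(0, 27.0 − 10.9) × 0.5 = 16.1 × 0.5 = 8.05 DD.
Night half: max(0, 17.5 − 10.9) × 0.5 = 6.6 × 0.5 = 3.30 DD.
Per 24 h: 11.35 DD/day.
Duration = 141 / 11.35 = 12.423 ≈ 12.4 days.

12.4 days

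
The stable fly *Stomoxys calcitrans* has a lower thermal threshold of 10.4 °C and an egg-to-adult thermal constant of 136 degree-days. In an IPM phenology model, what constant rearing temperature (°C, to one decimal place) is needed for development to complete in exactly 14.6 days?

Required daily accumulation = 136 / 14.6 = 9.315 DD/day.
T = T_base + 9.315 = 10.4 + 9.315 = 19.715 ≈ 19.7 °C.

19.7 °C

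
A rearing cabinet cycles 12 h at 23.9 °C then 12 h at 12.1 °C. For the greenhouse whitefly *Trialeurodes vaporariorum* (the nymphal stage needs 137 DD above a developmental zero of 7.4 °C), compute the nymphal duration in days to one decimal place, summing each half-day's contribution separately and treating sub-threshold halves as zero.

12.9 days

Day half: max(0, 23.9 − 7.4) × 0.5 = 16.5 × 0.5 = 8.25 DD.
Night half: max(0, 12.1 − 7.4) × 0.5 = 4.7 × 0.5 = 2.35 DD.
Per 24 h: 10.60 DD/day.
Duration = 137 / 10.60 = 12.925 ≈ 12.9 days.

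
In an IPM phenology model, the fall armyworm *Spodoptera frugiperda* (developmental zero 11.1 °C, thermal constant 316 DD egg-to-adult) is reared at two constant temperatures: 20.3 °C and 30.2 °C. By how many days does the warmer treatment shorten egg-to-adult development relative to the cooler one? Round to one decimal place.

At 20.3 °C: 316 / (20.3 − 11.1) = 316 / 9.2 = 34.348 d.
At 30.2 °C: 316 / (30.2 − 11.1) = 316 / 19.1 = 16.545 d.
Difference = |34.348 − 16.545| = 17.803 ≈ 17.8 days.

17.8 days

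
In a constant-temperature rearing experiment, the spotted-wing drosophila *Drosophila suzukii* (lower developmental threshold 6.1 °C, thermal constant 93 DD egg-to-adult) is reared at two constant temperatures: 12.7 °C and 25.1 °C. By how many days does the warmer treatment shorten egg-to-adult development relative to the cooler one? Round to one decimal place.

At 12.7 °C: 93 / (12.7 − 6.1) = 93 / 6.6 = 14.091 d.
At 25.1 °C: 93 / (25.1 − 6.1) = 93 / 19.0 = 4.895 d.
Difference = |14.091 − 4.895| = 9.196 ≈ 9.2 days.

9.2 days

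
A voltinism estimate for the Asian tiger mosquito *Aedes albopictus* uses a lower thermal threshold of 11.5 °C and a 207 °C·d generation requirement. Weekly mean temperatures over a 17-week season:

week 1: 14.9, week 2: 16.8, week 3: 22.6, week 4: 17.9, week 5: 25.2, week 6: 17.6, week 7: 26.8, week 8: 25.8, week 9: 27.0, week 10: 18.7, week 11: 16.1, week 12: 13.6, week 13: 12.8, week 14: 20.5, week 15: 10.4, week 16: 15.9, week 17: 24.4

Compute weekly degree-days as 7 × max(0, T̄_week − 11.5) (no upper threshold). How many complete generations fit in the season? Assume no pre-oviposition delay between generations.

Weekly DD (7 × max(0, T̄ − 11.5)): 23.8, 37.1, 77.7, 44.8, 95.9, 42.7, 107.1, 100.1, 108.5, 50.4, 32.2, 14.7, 9.1, 63.0, 0.0, 30.8, 90.3.
Season total = 928.2 DD.
Complete generations = ⌊928.2 / 207⌋ = 4.

4 generations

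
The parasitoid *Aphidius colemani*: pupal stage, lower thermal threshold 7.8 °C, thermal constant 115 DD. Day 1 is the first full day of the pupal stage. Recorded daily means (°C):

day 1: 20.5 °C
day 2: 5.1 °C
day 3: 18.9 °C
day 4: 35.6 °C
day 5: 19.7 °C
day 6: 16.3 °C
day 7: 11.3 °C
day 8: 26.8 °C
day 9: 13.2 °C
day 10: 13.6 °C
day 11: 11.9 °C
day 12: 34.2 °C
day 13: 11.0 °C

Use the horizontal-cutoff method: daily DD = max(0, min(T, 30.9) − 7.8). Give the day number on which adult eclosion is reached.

Daily DD above 7.8 °C (capped at 23.1): 12.7, 0.0, 11.1, 23.1, 11.9, 8.5, 3.5, 19.0, 5.4, 5.8, 4.1, 23.1, 3.2.
Cumulative: 12.7, 12.7, 23.8, 46.9, 58.8, 67.3, 70.8, 89.8, 95.2, 101.0, 105.1, 128.2, 131.4.
The total first reaches 115 DD on day 12.

day 12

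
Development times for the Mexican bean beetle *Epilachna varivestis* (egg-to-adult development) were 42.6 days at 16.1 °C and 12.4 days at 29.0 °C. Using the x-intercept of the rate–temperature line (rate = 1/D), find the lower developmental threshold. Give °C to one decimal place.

10.8 °C

Under the model K = D·(T − T_b), so D₁·(T₁ − T_b) = D₂·(T₂ − T_b).
42.6·(16.1 − T_b) = 12.4·(29.0 − T_b)
T_b = (42.6·16.1 − 12.4·29.0) / (42.6 − 12.4) = 326.26 / 30.2 = 10.803 °C ≈ 10.8 °C.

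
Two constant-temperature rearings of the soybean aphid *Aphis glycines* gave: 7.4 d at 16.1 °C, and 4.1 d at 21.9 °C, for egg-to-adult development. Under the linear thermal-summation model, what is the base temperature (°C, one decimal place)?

8.9 °C

Equal thermal constants: D₁(T₁ − T_b) = D₂(T₂ − T_b).
7.4·(16.1 − T_b) = 4.1·(21.9 − T_b)
T_b = (7.4·16.1 − 4.1·21.9) / (7.4 − 4.1) = 29.35 / 3.3 = 8.894 °C ≈ 8.9 °C.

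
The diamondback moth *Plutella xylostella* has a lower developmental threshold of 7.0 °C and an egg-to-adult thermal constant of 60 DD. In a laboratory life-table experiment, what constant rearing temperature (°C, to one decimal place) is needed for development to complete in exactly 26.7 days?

Required daily accumulation = 60 / 26.7 = 2.247 DD/day.
T = T_base + 2.247 = 7.0 + 2.247 = 9.247 ≈ 9.2 °C.

9.2 °C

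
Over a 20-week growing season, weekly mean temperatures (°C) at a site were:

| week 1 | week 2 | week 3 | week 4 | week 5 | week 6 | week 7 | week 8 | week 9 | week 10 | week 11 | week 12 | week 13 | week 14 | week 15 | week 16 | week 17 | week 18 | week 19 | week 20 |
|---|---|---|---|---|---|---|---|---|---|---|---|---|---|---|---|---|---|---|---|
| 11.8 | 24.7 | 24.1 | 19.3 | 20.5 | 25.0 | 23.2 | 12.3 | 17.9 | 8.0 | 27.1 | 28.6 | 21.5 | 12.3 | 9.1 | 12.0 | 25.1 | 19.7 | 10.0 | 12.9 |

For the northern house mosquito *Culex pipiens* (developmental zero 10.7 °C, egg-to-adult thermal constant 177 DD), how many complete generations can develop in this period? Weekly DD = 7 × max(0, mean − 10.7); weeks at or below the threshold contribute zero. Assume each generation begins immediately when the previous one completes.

Weekly DD (7 × max(0, T̄ − 10.7)): 7.7, 98.0, 93.8, 60.2, 68.6, 100.1, 87.5, 11.2, 50.4, 0.0, 114.8, 125.3, 75.6, 11.2, 0.0, 9.1, 100.8, 63.0, 0.0, 15.4.
Season total = 1092.7 DD.
Complete generations = ⌊1092.7 / 177⌋ = 6.

6 generations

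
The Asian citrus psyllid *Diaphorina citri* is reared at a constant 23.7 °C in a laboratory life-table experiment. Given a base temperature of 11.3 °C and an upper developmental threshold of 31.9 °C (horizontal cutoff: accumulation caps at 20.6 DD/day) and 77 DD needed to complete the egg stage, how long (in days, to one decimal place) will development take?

6.2 days

Daily accumulation = 23.7 − 11.3 = 12.4 DD/day.
Duration = 77 / 12.4 = 6.210 ≈ 6.2 days.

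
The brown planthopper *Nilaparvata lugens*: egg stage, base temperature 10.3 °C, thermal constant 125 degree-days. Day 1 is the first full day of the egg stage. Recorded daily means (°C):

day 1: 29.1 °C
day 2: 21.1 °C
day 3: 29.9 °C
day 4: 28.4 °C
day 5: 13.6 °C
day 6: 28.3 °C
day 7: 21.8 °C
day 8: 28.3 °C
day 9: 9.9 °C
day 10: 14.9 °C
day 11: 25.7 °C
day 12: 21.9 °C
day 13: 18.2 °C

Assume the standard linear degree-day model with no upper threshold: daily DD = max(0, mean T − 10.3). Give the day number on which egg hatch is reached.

Daily DD above 10.3 °C: 18.8, 10.8, 19.6, 18.1, 3.3, 18.0, 11.5, 18.0, 0.0, 4.6, 15.4, 11.6, 7.9.
Cumulative: 18.8, 29.6, 49.2, 67.3, 70.6, 88.6, 100.1, 118.1, 118.1, 122.7, 138.1, 149.7, 157.6.
The total first reaches 125 DD on day 11.

day 11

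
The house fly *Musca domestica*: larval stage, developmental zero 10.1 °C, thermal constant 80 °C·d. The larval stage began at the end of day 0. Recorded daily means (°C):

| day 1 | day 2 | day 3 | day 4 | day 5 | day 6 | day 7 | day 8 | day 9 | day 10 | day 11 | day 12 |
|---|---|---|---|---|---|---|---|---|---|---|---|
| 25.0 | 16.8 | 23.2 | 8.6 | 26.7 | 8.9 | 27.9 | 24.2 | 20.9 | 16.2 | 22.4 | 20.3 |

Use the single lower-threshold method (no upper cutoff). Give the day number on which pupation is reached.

Daily DD above 10.1 °C: 14.9, 6.7, 13.1, 0.0, 16.6, 0.0, 17.8, 14.1, 10.8, 6.1, 12.3, 10.2.
Cumulative: 14.9, 21.6, 34.7, 34.7, 51.3, 51.3, 69.1, 83.2, 94.0, 100.1, 112.4, 122.6.
The total first reaches 80 DD on day 8.

day 8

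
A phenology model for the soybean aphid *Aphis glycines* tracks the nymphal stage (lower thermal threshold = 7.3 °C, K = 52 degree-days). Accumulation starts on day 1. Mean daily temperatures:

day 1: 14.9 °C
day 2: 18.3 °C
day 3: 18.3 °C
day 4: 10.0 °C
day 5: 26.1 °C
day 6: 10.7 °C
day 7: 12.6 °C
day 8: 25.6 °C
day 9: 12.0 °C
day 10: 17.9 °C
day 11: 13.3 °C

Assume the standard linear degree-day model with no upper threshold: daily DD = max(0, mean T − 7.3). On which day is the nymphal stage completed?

Daily DD above 7.3 °C: 7.6, 11.0, 11.0, 2.7, 18.8, 3.4, 5.3, 18.3, 4.7, 10.6, 6.0.
Cumulative: 7.6, 18.6, 29.6, 32.3, 51.1, 54.5, 59.8, 78.1, 82.8, 93.4, 99.4.
The total first reaches 52 DD on day 6.

day 6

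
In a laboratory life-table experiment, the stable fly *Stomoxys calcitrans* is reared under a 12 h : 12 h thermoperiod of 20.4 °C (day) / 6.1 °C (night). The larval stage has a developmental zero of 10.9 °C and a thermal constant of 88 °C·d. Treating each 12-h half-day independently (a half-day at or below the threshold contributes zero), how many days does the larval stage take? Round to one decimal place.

Day half: max(0, 20.4 − 10.9) × 0.5 = 9.5 × 0.5 = 4.75 DD.
Night half: max(0, 6.1 − 10.9) × 0.5 = 0.0 × 0.5 = 0.00 DD.
Per 24 h: 4.75 DD/day.
Duration = 88 / 4.75 = 18.526 ≈ 18.5 days.

18.5 days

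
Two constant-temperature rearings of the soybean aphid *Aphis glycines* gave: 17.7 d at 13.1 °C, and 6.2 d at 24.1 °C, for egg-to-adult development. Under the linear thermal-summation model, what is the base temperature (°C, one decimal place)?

Under the model K = D·(T − T_b), so D₁·(T₁ − T_b) = D₂·(T₂ − T_b).
17.7·(13.1 − T_b) = 6.2·(24.1 − T_b)
T_b = (17.7·13.1 − 6.2·24.1) / (17.7 − 6.2) = 82.45 / 11.5 = 7.170 °C ≈ 7.2 °C.

7.2 °C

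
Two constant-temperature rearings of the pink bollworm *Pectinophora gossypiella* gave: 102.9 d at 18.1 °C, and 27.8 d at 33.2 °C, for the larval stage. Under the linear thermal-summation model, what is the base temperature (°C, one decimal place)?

Equal thermal constants: D₁(T₁ − T_b) = D₂(T₂ − T_b).
102.9·(18.1 − T_b) = 27.8·(33.2 − T_b)
T_b = (102.9·18.1 − 27.8·33.2) / (102.9 − 27.8) = 939.53 / 75.1 = 12.510 °C ≈ 12.5 °C.

12.5 °C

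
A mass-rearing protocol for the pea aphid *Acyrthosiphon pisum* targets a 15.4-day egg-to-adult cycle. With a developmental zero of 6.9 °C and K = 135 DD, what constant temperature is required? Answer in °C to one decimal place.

15.7 °C

Required daily accumulation = 135 / 15.4 = 8.766 DD/day.
T = T_base + 8.766 = 6.9 + 8.766 = 15.666 ≈ 15.7 °C.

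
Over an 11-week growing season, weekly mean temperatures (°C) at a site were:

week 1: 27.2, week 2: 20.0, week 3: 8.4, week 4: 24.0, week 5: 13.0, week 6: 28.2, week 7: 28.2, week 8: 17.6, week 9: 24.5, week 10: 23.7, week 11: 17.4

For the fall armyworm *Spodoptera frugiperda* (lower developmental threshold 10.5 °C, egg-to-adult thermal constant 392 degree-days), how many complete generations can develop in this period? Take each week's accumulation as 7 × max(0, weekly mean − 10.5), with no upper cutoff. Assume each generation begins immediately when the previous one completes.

2 generations

Weekly DD (7 × max(0, T̄ − 10.5)): 116.9, 66.5, 0.0, 94.5, 17.5, 123.9, 123.9, 49.7, 98.0, 92.4, 48.3.
Season total = 831.6 DD.
Complete generations = ⌊831.6 / 392⌋ = 2.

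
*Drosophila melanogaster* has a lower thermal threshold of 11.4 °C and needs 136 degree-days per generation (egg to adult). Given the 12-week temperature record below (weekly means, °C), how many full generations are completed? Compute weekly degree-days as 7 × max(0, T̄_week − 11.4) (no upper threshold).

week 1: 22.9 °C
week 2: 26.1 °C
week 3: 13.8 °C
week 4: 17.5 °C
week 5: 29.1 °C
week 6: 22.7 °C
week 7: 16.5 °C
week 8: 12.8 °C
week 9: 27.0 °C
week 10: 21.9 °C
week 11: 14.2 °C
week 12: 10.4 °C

Weekly DD (7 × max(0, T̄ − 11.4)): 80.5, 102.9, 16.8, 42.7, 123.9, 79.1, 35.7, 9.8, 109.2, 73.5, 19.6, 0.0.
Season total = 693.7 DD.
Complete generations = ⌊693.7 / 136⌋ = 5.

5 generations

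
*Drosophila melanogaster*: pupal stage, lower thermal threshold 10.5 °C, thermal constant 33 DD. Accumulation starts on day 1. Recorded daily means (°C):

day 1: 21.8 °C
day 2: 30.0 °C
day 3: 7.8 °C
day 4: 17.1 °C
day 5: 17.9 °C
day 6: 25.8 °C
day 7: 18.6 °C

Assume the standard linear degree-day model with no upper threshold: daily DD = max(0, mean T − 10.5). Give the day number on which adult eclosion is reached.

Daily DD above 10.5 °C: 11.3, 19.5, 0.0, 6.6, 7.4, 15.3, 8.1.
Cumulative: 11.3, 30.8, 30.8, 37.4, 44.8, 60.1, 68.2.
The total first reaches 33 DD on day 4.

day 4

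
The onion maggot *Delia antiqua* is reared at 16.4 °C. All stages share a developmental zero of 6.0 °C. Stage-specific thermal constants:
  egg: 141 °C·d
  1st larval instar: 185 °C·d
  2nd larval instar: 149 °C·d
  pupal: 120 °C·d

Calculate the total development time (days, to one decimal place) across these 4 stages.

57.2 days

Daily accumulation at 16.4 °C = 16.4 − 6.0 = 10.4 DD/day.
Total K = 141 + 185 + 149 + 120 = 595 DD.
Total duration = 595 / 10.4 = 57.212 ≈ 57.2 days.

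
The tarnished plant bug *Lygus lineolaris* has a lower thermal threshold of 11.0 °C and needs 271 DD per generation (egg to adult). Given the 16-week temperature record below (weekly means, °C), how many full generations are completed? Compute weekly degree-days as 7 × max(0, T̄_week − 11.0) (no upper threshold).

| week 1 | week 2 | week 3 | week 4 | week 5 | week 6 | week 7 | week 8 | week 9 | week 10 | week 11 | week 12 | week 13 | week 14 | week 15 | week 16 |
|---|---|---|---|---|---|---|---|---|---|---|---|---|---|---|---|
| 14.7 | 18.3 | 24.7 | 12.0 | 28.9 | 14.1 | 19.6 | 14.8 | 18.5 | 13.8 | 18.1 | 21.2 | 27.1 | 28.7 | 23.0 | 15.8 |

3 generations

Weekly DD (7 × max(0, T̄ − 11.0)): 25.9, 51.1, 95.9, 7.0, 125.3, 21.7, 60.2, 26.6, 52.5, 19.6, 49.7, 71.4, 112.7, 123.9, 84.0, 33.6.
Season total = 961.1 DD.
Complete generations = ⌊961.1 / 271⌋ = 3.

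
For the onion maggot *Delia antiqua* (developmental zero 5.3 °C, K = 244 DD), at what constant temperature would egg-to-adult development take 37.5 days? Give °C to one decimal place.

11.8 °C

Required daily accumulation = 244 / 37.5 = 6.507 DD/day.
T = T_base + 6.507 = 5.3 + 6.507 = 11.807 ≈ 11.8 °C.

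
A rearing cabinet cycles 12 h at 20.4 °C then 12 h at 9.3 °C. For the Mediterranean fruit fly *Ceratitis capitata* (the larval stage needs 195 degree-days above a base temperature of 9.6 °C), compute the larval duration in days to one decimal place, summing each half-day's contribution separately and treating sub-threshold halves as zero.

36.1 days

Day half: max(0, 20.4 − 9.6) × 0.5 = 10.8 × 0.5 = 5.40 DD.
Night half: max(0, 9.3 − 9.6) × 0.5 = 0.0 × 0.5 = 0.00 DD.
Per 24 h: 5.40 DD/day.
Duration = 195 / 5.40 = 36.111 ≈ 36.1 days.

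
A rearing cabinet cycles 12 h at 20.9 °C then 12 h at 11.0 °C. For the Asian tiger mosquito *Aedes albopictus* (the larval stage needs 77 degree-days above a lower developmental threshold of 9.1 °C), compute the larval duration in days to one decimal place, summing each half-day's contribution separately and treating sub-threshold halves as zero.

Day half: max(0, 20.9 − 9.1) × 0.5 = 11.8 × 0.5 = 5.90 DD.
Night half: max(0, 11.0 − 9.1) × 0.5 = 1.9 × 0.5 = 0.95 DD.
Per 24 h: 6.85 DD/day.
Duration = 77 / 6.85 = 11.241 ≈ 11.2 days.

11.2 days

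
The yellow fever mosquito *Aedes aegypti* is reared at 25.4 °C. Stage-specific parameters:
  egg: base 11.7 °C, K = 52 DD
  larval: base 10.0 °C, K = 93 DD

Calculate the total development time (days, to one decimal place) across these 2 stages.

egg: 52 / (25.4 − 11.7) = 52 / 13.7 = 3.796 d.
larval: 93 / (25.4 − 10.0) = 93 / 15.4 = 6.039 d.
Sum = 9.835 ≈ 9.8 days.

9.8 days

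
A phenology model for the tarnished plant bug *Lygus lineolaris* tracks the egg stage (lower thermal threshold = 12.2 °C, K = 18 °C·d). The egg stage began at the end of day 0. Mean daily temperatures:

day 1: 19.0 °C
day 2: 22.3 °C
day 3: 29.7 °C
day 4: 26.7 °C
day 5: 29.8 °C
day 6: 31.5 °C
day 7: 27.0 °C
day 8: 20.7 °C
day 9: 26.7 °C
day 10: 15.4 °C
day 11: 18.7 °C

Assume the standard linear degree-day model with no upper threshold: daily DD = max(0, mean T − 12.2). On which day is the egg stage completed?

Daily DD above 12.2 °C: 6.8, 10.1, 17.5, 14.5, 17.6, 19.3, 14.8, 8.5, 14.5, 3.2, 6.5.
Cumulative: 6.8, 16.9, 34.4, 48.9, 66.5, 85.8, 100.6, 109.1, 123.6, 126.8, 133.3.
The total first reaches 18 DD on day 3.

day 3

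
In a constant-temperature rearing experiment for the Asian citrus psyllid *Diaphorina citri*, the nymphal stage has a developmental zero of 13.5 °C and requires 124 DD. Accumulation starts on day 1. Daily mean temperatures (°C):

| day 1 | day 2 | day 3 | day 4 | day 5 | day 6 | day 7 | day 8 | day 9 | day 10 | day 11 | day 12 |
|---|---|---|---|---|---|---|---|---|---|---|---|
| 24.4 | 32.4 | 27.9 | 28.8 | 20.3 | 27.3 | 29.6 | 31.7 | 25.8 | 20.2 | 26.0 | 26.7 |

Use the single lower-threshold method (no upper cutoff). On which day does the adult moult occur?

Daily DD above 13.5 °C: 10.9, 18.9, 14.4, 15.3, 6.8, 13.8, 16.1, 18.2, 12.3, 6.7, 12.5, 13.2.
Cumulative: 10.9, 29.8, 44.2, 59.5, 66.3, 80.1, 96.2, 114.4, 126.7, 133.4, 145.9, 159.1.
The total first reaches 124 DD on day 9.

day 9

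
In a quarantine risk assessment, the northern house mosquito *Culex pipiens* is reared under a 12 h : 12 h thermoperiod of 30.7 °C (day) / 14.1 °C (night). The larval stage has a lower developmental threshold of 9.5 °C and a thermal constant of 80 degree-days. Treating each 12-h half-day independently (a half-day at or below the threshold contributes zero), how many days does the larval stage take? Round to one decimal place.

Day half: max(0, 30.7 − 9.5) × 0.5 = 21.2 × 0.5 = 10.60 DD.
Night half: max(0, 14.1 − 9.5) × 0.5 = 4.6 × 0.5 = 2.30 DD.
Per 24 h: 12.90 DD/day.
Duration = 80 / 12.90 = 6.202 ≈ 6.2 days.

6.2 days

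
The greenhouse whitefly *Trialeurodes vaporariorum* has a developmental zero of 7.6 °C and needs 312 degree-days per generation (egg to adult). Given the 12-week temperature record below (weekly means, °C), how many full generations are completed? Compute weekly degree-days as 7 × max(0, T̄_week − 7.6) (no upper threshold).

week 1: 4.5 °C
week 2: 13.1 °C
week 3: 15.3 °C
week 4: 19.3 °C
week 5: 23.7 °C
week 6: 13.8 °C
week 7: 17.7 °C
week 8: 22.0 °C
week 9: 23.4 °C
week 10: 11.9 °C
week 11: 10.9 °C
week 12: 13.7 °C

2 generations

Weekly DD (7 × max(0, T̄ − 7.6)): 0.0, 38.5, 53.9, 81.9, 112.7, 43.4, 70.7, 100.8, 110.6, 30.1, 23.1, 42.7.
Season total = 708.4 DD.
Complete generations = ⌊708.4 / 312⌋ = 2.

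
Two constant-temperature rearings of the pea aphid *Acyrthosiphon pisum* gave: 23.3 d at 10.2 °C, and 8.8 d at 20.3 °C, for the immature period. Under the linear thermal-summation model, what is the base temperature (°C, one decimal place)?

4.1 °C

Under the model K = D·(T − T_b), so D₁·(T₁ − T_b) = D₂·(T₂ − T_b).
23.3·(10.2 − T_b) = 8.8·(20.3 − T_b)
T_b = (23.3·10.2 − 8.8·20.3) / (23.3 − 8.8) = 59.02 / 14.5 = 4.070 °C ≈ 4.1 °C.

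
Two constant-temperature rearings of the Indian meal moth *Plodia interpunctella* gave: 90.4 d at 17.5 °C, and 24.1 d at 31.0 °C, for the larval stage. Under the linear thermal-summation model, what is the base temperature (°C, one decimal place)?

12.6 °C

Linear rate model ⇒ the product D·(T − T_b) is constant across temperatures.
90.4·(17.5 − T_b) = 24.1·(31.0 − T_b)
T_b = (90.4·17.5 − 24.1·31.0) / (90.4 − 24.1) = 834.90 / 66.3 = 12.593 °C ≈ 12.6 °C.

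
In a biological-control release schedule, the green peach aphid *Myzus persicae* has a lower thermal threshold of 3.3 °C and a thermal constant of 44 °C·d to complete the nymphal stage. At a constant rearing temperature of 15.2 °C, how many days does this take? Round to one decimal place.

3.7 days

Daily accumulation = 15.2 − 3.3 = 11.9 DD/day.
Duration = 44 / 11.9 = 3.697 ≈ 3.7 days.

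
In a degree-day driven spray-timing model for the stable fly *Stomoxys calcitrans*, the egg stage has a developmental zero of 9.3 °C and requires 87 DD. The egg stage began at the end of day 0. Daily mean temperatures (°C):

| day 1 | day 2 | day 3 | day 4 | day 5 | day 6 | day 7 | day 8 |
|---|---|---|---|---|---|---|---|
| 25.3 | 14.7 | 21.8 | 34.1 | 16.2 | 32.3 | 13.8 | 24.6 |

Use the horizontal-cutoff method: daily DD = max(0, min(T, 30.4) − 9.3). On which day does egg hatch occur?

day 7

Daily DD above 9.3 °C (capped at 21.1): 16.0, 5.4, 12.5, 21.1, 6.9, 21.1, 4.5, 15.3.
Cumulative: 16.0, 21.4, 33.9, 55.0, 61.9, 83.0, 87.5, 102.8.
The total first reaches 87 DD on day 7.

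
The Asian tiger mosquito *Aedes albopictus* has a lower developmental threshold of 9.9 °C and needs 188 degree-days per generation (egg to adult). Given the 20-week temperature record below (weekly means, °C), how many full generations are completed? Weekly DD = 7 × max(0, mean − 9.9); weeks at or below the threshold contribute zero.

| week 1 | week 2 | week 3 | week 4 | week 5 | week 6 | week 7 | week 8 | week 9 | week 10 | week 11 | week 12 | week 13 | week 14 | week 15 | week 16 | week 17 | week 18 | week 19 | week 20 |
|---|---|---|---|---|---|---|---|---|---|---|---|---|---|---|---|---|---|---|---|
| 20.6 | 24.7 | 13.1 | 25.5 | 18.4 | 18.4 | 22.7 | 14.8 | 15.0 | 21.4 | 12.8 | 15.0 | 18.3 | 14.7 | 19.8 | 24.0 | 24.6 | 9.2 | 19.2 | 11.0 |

Weekly DD (7 × max(0, T̄ − 9.9)): 74.9, 103.6, 22.4, 109.2, 59.5, 59.5, 89.6, 34.3, 35.7, 80.5, 20.3, 35.7, 58.8, 33.6, 69.3, 98.7, 102.9, 0.0, 65.1, 7.7.
Season total = 1161.3 DD.
Complete generations = ⌊1161.3 / 188⌋ = 6.

6 generations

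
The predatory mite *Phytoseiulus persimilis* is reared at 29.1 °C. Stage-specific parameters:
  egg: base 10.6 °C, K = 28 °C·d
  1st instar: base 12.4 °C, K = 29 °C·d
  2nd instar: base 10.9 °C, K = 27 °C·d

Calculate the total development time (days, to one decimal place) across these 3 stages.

egg: 28 / (29.1 − 10.6) = 28 / 18.5 = 1.514 d.
1st instar: 29 / (29.1 − 12.4) = 29 / 16.7 = 1.737 d.
2nd instar: 27 / (29.1 − 10.9) = 27 / 18.2 = 1.484 d.
Sum = 4.734 ≈ 4.7 days.

4.7 days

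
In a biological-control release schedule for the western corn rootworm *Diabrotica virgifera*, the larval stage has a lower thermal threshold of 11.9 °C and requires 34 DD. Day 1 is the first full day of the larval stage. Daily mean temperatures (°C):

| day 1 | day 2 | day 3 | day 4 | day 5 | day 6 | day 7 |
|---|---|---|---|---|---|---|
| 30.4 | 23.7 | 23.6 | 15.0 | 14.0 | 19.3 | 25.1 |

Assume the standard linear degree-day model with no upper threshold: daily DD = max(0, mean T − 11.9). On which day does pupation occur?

day 3

Daily DD above 11.9 °C: 18.5, 11.8, 11.7, 3.1, 2.1, 7.4, 13.2.
Cumulative: 18.5, 30.3, 42.0, 45.1, 47.2, 54.6, 67.8.
The total first reaches 34 DD on day 3.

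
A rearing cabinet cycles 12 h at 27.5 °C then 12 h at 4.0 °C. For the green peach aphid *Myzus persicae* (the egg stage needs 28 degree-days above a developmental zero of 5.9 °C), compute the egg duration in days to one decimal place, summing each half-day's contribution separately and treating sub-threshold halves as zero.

2.6 days

Day half: max(0, 27.5 − 5.9) × 0.5 = 21.6 × 0.5 = 10.80 DD.
Night half: max(0, 4.0 − 5.9) × 0.5 = 0.0 × 0.5 = 0.00 DD.
Per 24 h: 10.80 DD/day.
Duration = 28 / 10.80 = 2.593 ≈ 2.6 days.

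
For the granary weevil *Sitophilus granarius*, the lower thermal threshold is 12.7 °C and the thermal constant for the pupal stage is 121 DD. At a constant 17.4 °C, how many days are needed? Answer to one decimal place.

25.7 days

Daily accumulation = 17.4 − 12.7 = 4.7 DD/day.
Duration = 121 / 4.7 = 25.745 ≈ 25.7 days.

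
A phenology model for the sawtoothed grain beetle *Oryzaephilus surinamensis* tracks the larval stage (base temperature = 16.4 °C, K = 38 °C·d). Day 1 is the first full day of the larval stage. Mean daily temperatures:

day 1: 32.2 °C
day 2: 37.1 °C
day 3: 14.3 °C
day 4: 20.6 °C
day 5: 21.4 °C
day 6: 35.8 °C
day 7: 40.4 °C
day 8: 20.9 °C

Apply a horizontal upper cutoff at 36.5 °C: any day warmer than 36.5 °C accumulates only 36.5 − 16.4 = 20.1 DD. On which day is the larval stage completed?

day 4

Daily DD above 16.4 °C (capped at 20.1): 15.8, 20.1, 0.0, 4.2, 5.0, 19.4, 20.1, 4.5.
Cumulative: 15.8, 35.9, 35.9, 40.1, 45.1, 64.5, 84.6, 89.1.
The total first reaches 38 DD on day 4.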